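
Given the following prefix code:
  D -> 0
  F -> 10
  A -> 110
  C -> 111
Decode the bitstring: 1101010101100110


Decoding step by step:
Bits 110 -> A
Bits 10 -> F
Bits 10 -> F
Bits 10 -> F
Bits 110 -> A
Bits 0 -> D
Bits 110 -> A


Decoded message: AFFFADA


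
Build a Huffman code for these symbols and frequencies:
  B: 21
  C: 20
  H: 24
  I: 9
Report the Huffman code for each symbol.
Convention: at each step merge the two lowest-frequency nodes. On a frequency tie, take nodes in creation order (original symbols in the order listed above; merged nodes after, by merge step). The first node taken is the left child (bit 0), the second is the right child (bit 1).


Huffman tree construction:
Step 1: Merge I(9) + C(20) = 29
Step 2: Merge B(21) + H(24) = 45
Step 3: Merge (I+C)(29) + (B+H)(45) = 74
Read each symbol's code off the tree from the root (left child = 0, right child = 1).

Codes:
  B: 10 (length 2)
  C: 01 (length 2)
  H: 11 (length 2)
  I: 00 (length 2)
Average code length: 148/74 = 2.0000 bits/symbol


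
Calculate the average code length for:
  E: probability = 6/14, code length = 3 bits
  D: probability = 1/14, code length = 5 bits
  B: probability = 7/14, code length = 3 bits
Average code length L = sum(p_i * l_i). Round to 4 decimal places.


Weighted contributions p_i * l_i:
  E: (6/14) * 3 = 18/14
  D: (1/14) * 5 = 5/14
  B: (7/14) * 3 = 21/14
Sum = (18 + 5 + 21)/14 = 44/14

L = 44/14 = 3.1429 bits/symbol


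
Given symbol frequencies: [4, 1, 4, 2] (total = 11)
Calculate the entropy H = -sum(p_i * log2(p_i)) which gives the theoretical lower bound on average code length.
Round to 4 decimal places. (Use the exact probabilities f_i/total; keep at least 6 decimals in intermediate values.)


Per-symbol terms -p_i * log2(p_i) with p_i = f_i/11:
  p = 4/11 = 0.363636: log2(p) = -1.459432, -p*log2(p) = 0.530702
  p = 1/11 = 0.090909: log2(p) = -3.459432, -p*log2(p) = 0.314494
  p = 4/11 = 0.363636: log2(p) = -1.459432, -p*log2(p) = 0.530702
  p = 2/11 = 0.181818: log2(p) = -2.459432, -p*log2(p) = 0.447169
H = 0.530702 + 0.314494 + 0.530702 + 0.447169 = 1.823067

H = 1.8231 bits/symbol


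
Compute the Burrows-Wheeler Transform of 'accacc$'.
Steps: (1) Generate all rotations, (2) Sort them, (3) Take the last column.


Rotations (sorted):
  0: $accacc -> last char: c
  1: acc$acc -> last char: c
  2: accacc$ -> last char: $
  3: c$accac -> last char: c
  4: cacc$ac -> last char: c
  5: cc$acca -> last char: a
  6: ccacc$a -> last char: a


BWT = cc$ccaa


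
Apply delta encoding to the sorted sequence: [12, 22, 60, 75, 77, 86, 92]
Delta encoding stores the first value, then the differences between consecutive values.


First value: 12
Deltas:
  22 - 12 = 10
  60 - 22 = 38
  75 - 60 = 15
  77 - 75 = 2
  86 - 77 = 9
  92 - 86 = 6


Delta encoded: [12, 10, 38, 15, 2, 9, 6]


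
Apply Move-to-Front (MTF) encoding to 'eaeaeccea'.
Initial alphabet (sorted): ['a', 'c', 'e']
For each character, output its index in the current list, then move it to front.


MTF encoding:
'e': index 2 in ['a', 'c', 'e'] -> ['e', 'a', 'c']
'a': index 1 in ['e', 'a', 'c'] -> ['a', 'e', 'c']
'e': index 1 in ['a', 'e', 'c'] -> ['e', 'a', 'c']
'a': index 1 in ['e', 'a', 'c'] -> ['a', 'e', 'c']
'e': index 1 in ['a', 'e', 'c'] -> ['e', 'a', 'c']
'c': index 2 in ['e', 'a', 'c'] -> ['c', 'e', 'a']
'c': index 0 in ['c', 'e', 'a'] -> ['c', 'e', 'a']
'e': index 1 in ['c', 'e', 'a'] -> ['e', 'c', 'a']
'a': index 2 in ['e', 'c', 'a'] -> ['a', 'e', 'c']


Output: [2, 1, 1, 1, 1, 2, 0, 1, 2]


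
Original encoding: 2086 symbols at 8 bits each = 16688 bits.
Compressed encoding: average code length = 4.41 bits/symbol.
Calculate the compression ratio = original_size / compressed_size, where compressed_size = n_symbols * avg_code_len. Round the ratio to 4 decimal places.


original_size = n_symbols * orig_bits = 2086 * 8 = 16688 bits
compressed_size = n_symbols * avg_code_len = 2086 * 4.41 = 9199.26 bits
ratio = original_size / compressed_size = 16688 / 9199.26 = 1.8141

Compression ratio = 1.8141


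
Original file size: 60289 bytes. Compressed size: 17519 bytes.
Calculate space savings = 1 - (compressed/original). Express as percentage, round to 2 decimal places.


ratio = compressed/original = 17519/60289 = 0.290584
savings = 1 - ratio = 1 - 0.290584 = 0.709416
as a percentage: 0.709416 * 100 = 70.94%

Space savings = 1 - 17519/60289 = 70.94%


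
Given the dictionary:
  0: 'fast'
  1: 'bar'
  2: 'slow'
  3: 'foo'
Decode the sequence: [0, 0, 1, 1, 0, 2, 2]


Look up each index in the dictionary:
  0 -> 'fast'
  0 -> 'fast'
  1 -> 'bar'
  1 -> 'bar'
  0 -> 'fast'
  2 -> 'slow'
  2 -> 'slow'

Decoded: "fast fast bar bar fast slow slow"


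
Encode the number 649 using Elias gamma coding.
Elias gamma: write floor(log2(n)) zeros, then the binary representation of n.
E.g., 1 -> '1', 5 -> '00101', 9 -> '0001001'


num_bits = floor(log2(649)) + 1 = 10
leading_zeros = num_bits - 1 = 9
binary(649) = 1010001001

Elias gamma(649) = '000000000' + '1010001001' = 0000000001010001001 (19 bits)


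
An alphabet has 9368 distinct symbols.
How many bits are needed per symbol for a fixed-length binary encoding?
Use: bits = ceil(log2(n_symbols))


log2(9368) = 13.1935
Bracket: 2^13 = 8192 < 9368 <= 2^14 = 16384
So ceil(log2(9368)) = 14

bits = ceil(log2(9368)) = ceil(13.1935) = 14 bits


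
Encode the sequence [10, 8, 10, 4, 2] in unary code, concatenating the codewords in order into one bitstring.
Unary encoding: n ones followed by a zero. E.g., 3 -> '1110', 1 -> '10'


Encode each number as n ones followed by a terminating 0:
  10 -> 11111111110 (11 bits)
  8 -> 111111110 (9 bits)
  10 -> 11111111110 (11 bits)
  4 -> 11110 (5 bits)
  2 -> 110 (3 bits)
Total length = 11 + 9 + 11 + 5 + 3 = 39 bits.

Unary([10, 8, 10, 4, 2]) = 111111111101111111101111111111011110110 (39 bits)


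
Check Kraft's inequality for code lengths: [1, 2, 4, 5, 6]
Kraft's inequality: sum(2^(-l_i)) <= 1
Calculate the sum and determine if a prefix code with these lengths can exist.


Sum = 2^(-1) + 2^(-2) + 2^(-4) + 2^(-5) + 2^(-6)
    = 0.5 + 0.25 + 0.0625 + 0.03125 + 0.015625
    = 55/64 = 0.859375
Since 0.859375 <= 1, Kraft's inequality IS satisfied.
A prefix code with these lengths CAN exist.

Kraft sum = 0.859375. Satisfied.


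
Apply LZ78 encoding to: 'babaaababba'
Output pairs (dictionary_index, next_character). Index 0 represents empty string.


LZ78 encoding steps:
Dictionary: {0: ''}
Step 1: w='' (idx 0), next='b' -> output (0, 'b'), add 'b' as idx 1
Step 2: w='' (idx 0), next='a' -> output (0, 'a'), add 'a' as idx 2
Step 3: w='b' (idx 1), next='a' -> output (1, 'a'), add 'ba' as idx 3
Step 4: w='a' (idx 2), next='a' -> output (2, 'a'), add 'aa' as idx 4
Step 5: w='ba' (idx 3), next='b' -> output (3, 'b'), add 'bab' as idx 5
Step 6: w='ba' (idx 3), end of input -> output (3, '')


Encoded: [(0, 'b'), (0, 'a'), (1, 'a'), (2, 'a'), (3, 'b'), (3, '')]


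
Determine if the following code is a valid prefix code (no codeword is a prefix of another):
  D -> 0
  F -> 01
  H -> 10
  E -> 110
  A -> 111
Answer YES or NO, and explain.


Checking each pair (does one codeword prefix another?):
  D='0' vs F='01': prefix -- VIOLATION

NO -- this is NOT a valid prefix code. D (0) is a prefix of F (01).


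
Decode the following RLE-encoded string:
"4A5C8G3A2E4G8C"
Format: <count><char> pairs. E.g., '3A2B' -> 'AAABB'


Expanding each <count><char> pair:
  4A -> 'AAAA'
  5C -> 'CCCCC'
  8G -> 'GGGGGGGG'
  3A -> 'AAA'
  2E -> 'EE'
  4G -> 'GGGG'
  8C -> 'CCCCCCCC'

Decoded = AAAACCCCCGGGGGGGGAAAEEGGGGCCCCCCCC


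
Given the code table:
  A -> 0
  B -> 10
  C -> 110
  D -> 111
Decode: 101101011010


Decoding:
10 -> B
110 -> C
10 -> B
110 -> C
10 -> B


Result: BCBCB


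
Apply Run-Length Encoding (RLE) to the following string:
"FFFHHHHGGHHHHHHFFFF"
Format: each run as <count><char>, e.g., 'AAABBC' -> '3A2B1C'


Scanning runs left to right:
  i=0: run of 'F' x 3 -> '3F'
  i=3: run of 'H' x 4 -> '4H'
  i=7: run of 'G' x 2 -> '2G'
  i=9: run of 'H' x 6 -> '6H'
  i=15: run of 'F' x 4 -> '4F'

RLE = 3F4H2G6H4F


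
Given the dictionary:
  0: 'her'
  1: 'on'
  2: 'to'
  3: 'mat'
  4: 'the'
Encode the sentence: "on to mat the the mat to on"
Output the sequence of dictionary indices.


Look up each word in the dictionary:
  'on' -> 1
  'to' -> 2
  'mat' -> 3
  'the' -> 4
  'the' -> 4
  'mat' -> 3
  'to' -> 2
  'on' -> 1

Encoded: [1, 2, 3, 4, 4, 3, 2, 1]


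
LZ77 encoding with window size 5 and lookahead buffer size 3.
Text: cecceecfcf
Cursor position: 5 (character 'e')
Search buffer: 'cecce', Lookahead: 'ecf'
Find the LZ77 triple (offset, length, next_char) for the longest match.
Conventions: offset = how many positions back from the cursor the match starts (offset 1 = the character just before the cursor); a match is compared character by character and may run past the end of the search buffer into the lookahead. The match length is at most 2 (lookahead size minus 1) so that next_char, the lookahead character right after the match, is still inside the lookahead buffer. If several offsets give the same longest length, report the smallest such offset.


Try each offset into the search buffer:
  offset=1 (pos 4, char 'e'): match length 1
  offset=2 (pos 3, char 'c'): match length 0
  offset=3 (pos 2, char 'c'): match length 0
  offset=4 (pos 1, char 'e'): match length 2
  offset=5 (pos 0, char 'c'): match length 0
Longest match has length 2 at offset 4.
next_char = character at position 5 + 2 = 7 -> 'f'

Best match: offset=4, length=2 (matching 'ec' starting at position 1)
LZ77 triple: (4, 2, 'f')


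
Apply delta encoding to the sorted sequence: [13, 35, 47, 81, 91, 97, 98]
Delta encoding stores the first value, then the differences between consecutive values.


First value: 13
Deltas:
  35 - 13 = 22
  47 - 35 = 12
  81 - 47 = 34
  91 - 81 = 10
  97 - 91 = 6
  98 - 97 = 1


Delta encoded: [13, 22, 12, 34, 10, 6, 1]


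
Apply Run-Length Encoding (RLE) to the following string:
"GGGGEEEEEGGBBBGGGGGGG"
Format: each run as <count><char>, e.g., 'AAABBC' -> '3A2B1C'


Scanning runs left to right:
  i=0: run of 'G' x 4 -> '4G'
  i=4: run of 'E' x 5 -> '5E'
  i=9: run of 'G' x 2 -> '2G'
  i=11: run of 'B' x 3 -> '3B'
  i=14: run of 'G' x 7 -> '7G'

RLE = 4G5E2G3B7G


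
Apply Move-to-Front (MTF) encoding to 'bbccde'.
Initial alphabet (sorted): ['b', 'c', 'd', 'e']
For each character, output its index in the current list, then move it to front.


MTF encoding:
'b': index 0 in ['b', 'c', 'd', 'e'] -> ['b', 'c', 'd', 'e']
'b': index 0 in ['b', 'c', 'd', 'e'] -> ['b', 'c', 'd', 'e']
'c': index 1 in ['b', 'c', 'd', 'e'] -> ['c', 'b', 'd', 'e']
'c': index 0 in ['c', 'b', 'd', 'e'] -> ['c', 'b', 'd', 'e']
'd': index 2 in ['c', 'b', 'd', 'e'] -> ['d', 'c', 'b', 'e']
'e': index 3 in ['d', 'c', 'b', 'e'] -> ['e', 'd', 'c', 'b']


Output: [0, 0, 1, 0, 2, 3]


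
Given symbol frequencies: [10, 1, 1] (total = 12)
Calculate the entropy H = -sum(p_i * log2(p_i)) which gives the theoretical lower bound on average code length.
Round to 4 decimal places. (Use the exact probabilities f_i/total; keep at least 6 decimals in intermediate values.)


Per-symbol terms -p_i * log2(p_i) with p_i = f_i/12:
  p = 10/12 = 0.833333: log2(p) = -0.263034, -p*log2(p) = 0.219195
  p = 1/12 = 0.083333: log2(p) = -3.584963, -p*log2(p) = 0.298747
  p = 1/12 = 0.083333: log2(p) = -3.584963, -p*log2(p) = 0.298747
H = 0.219195 + 0.298747 + 0.298747 = 0.816689

H = 0.8167 bits/symbol


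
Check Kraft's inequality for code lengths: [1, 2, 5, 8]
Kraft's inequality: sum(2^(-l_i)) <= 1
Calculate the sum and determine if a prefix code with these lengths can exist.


Sum = 2^(-1) + 2^(-2) + 2^(-5) + 2^(-8)
    = 0.5 + 0.25 + 0.03125 + 0.00390625
    = 201/256 = 0.78515625
Since 0.78515625 <= 1, Kraft's inequality IS satisfied.
A prefix code with these lengths CAN exist.

Kraft sum = 0.78515625. Satisfied.


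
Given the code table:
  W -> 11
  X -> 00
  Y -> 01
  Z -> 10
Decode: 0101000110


Decoding:
01 -> Y
01 -> Y
00 -> X
01 -> Y
10 -> Z


Result: YYXYZ


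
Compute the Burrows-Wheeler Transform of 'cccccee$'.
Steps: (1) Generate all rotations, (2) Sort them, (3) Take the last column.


Rotations (sorted):
  0: $cccccee -> last char: e
  1: cccccee$ -> last char: $
  2: ccccee$c -> last char: c
  3: cccee$cc -> last char: c
  4: ccee$ccc -> last char: c
  5: cee$cccc -> last char: c
  6: e$ccccce -> last char: e
  7: ee$ccccc -> last char: c


BWT = e$ccccec


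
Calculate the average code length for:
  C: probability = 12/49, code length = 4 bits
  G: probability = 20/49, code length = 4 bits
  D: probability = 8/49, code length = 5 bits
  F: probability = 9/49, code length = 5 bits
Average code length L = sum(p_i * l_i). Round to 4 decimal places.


Weighted contributions p_i * l_i:
  C: (12/49) * 4 = 48/49
  G: (20/49) * 4 = 80/49
  D: (8/49) * 5 = 40/49
  F: (9/49) * 5 = 45/49
Sum = (48 + 80 + 40 + 45)/49 = 213/49

L = 213/49 = 4.3469 bits/symbol


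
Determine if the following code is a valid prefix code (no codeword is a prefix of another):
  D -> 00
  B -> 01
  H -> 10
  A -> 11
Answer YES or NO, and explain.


Checking each pair (does one codeword prefix another?):
  D='00' vs B='01': no prefix
  D='00' vs H='10': no prefix
  D='00' vs A='11': no prefix
  B='01' vs D='00': no prefix
  B='01' vs H='10': no prefix
  B='01' vs A='11': no prefix
  H='10' vs D='00': no prefix
  H='10' vs B='01': no prefix
  H='10' vs A='11': no prefix
  A='11' vs D='00': no prefix
  A='11' vs B='01': no prefix
  A='11' vs H='10': no prefix
No violation found over all pairs.

YES -- this is a valid prefix code. No codeword is a prefix of any other codeword.


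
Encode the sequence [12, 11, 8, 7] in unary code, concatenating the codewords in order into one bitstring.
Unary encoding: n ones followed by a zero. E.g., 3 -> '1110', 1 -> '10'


Encode each number as n ones followed by a terminating 0:
  12 -> 1111111111110 (13 bits)
  11 -> 111111111110 (12 bits)
  8 -> 111111110 (9 bits)
  7 -> 11111110 (8 bits)
Total length = 13 + 12 + 9 + 8 = 42 bits.

Unary([12, 11, 8, 7]) = 111111111111011111111111011111111011111110 (42 bits)


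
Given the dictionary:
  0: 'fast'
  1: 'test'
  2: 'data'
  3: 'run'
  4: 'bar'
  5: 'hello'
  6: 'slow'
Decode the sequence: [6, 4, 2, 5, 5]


Look up each index in the dictionary:
  6 -> 'slow'
  4 -> 'bar'
  2 -> 'data'
  5 -> 'hello'
  5 -> 'hello'

Decoded: "slow bar data hello hello"


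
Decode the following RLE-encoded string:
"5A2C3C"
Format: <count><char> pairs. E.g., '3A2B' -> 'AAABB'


Expanding each <count><char> pair:
  5A -> 'AAAAA'
  2C -> 'CC'
  3C -> 'CCC'

Decoded = AAAAACCCCC


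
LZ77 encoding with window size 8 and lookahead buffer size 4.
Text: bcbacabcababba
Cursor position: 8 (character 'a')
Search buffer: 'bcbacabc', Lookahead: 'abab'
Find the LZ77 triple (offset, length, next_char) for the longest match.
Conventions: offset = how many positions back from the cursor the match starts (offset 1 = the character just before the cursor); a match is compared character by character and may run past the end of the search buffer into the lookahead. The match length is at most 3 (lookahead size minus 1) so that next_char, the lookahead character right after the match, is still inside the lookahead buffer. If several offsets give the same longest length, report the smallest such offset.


Try each offset into the search buffer:
  offset=1 (pos 7, char 'c'): match length 0
  offset=2 (pos 6, char 'b'): match length 0
  offset=3 (pos 5, char 'a'): match length 2
  offset=4 (pos 4, char 'c'): match length 0
  offset=5 (pos 3, char 'a'): match length 1
  offset=6 (pos 2, char 'b'): match length 0
  offset=7 (pos 1, char 'c'): match length 0
  offset=8 (pos 0, char 'b'): match length 0
Longest match has length 2 at offset 3.
next_char = character at position 8 + 2 = 10 -> 'a'

Best match: offset=3, length=2 (matching 'ab' starting at position 5)
LZ77 triple: (3, 2, 'a')


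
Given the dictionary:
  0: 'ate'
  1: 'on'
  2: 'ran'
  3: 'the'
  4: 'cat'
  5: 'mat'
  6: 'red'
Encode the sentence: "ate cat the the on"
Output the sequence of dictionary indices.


Look up each word in the dictionary:
  'ate' -> 0
  'cat' -> 4
  'the' -> 3
  'the' -> 3
  'on' -> 1

Encoded: [0, 4, 3, 3, 1]


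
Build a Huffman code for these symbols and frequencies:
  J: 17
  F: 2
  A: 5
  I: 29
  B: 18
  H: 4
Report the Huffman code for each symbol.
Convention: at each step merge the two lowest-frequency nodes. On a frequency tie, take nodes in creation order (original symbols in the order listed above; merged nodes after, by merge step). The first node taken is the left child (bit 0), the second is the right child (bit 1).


Huffman tree construction:
Step 1: Merge F(2) + H(4) = 6
Step 2: Merge A(5) + (F+H)(6) = 11
Step 3: Merge (A+(F+H))(11) + J(17) = 28
Step 4: Merge B(18) + ((A+(F+H))+J)(28) = 46
Step 5: Merge I(29) + (B+((A+(F+H))+J))(46) = 75
Read each symbol's code off the tree from the root (left child = 0, right child = 1).

Codes:
  J: 111 (length 3)
  F: 11010 (length 5)
  A: 1100 (length 4)
  I: 0 (length 1)
  B: 10 (length 2)
  H: 11011 (length 5)
Average code length: 166/75 = 2.2133 bits/symbol


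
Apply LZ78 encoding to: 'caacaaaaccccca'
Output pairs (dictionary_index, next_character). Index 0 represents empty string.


LZ78 encoding steps:
Dictionary: {0: ''}
Step 1: w='' (idx 0), next='c' -> output (0, 'c'), add 'c' as idx 1
Step 2: w='' (idx 0), next='a' -> output (0, 'a'), add 'a' as idx 2
Step 3: w='a' (idx 2), next='c' -> output (2, 'c'), add 'ac' as idx 3
Step 4: w='a' (idx 2), next='a' -> output (2, 'a'), add 'aa' as idx 4
Step 5: w='aa' (idx 4), next='c' -> output (4, 'c'), add 'aac' as idx 5
Step 6: w='c' (idx 1), next='c' -> output (1, 'c'), add 'cc' as idx 6
Step 7: w='cc' (idx 6), next='a' -> output (6, 'a'), add 'cca' as idx 7


Encoded: [(0, 'c'), (0, 'a'), (2, 'c'), (2, 'a'), (4, 'c'), (1, 'c'), (6, 'a')]


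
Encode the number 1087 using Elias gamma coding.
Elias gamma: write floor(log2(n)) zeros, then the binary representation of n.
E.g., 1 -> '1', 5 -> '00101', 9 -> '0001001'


num_bits = floor(log2(1087)) + 1 = 11
leading_zeros = num_bits - 1 = 10
binary(1087) = 10000111111

Elias gamma(1087) = '0000000000' + '10000111111' = 000000000010000111111 (21 bits)


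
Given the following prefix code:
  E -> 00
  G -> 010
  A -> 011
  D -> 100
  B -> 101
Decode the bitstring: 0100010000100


Decoding step by step:
Bits 010 -> G
Bits 00 -> E
Bits 100 -> D
Bits 00 -> E
Bits 100 -> D


Decoded message: GEDED


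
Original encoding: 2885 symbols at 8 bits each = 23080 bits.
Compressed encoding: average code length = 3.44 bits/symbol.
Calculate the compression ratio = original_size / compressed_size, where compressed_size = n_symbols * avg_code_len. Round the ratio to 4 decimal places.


original_size = n_symbols * orig_bits = 2885 * 8 = 23080 bits
compressed_size = n_symbols * avg_code_len = 2885 * 3.44 = 9924.4 bits
ratio = original_size / compressed_size = 23080 / 9924.4 = 2.3256

Compression ratio = 2.3256


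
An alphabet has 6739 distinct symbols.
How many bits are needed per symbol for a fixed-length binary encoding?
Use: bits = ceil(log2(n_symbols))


log2(6739) = 12.7183
Bracket: 2^12 = 4096 < 6739 <= 2^13 = 8192
So ceil(log2(6739)) = 13

bits = ceil(log2(6739)) = ceil(12.7183) = 13 bits


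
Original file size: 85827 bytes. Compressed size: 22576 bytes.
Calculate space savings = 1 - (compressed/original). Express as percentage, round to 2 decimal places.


ratio = compressed/original = 22576/85827 = 0.263041
savings = 1 - ratio = 1 - 0.263041 = 0.736959
as a percentage: 0.736959 * 100 = 73.7%

Space savings = 1 - 22576/85827 = 73.7%


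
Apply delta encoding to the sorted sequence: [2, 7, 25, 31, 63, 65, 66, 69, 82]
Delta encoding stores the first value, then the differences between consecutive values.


First value: 2
Deltas:
  7 - 2 = 5
  25 - 7 = 18
  31 - 25 = 6
  63 - 31 = 32
  65 - 63 = 2
  66 - 65 = 1
  69 - 66 = 3
  82 - 69 = 13


Delta encoded: [2, 5, 18, 6, 32, 2, 1, 3, 13]


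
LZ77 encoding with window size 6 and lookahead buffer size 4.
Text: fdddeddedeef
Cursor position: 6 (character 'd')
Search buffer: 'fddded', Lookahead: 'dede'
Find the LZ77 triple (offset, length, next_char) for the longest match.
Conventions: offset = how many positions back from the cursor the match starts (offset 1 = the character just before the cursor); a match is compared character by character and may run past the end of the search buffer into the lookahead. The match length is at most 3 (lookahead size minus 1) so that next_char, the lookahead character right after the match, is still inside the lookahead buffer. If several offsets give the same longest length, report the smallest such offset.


Try each offset into the search buffer:
  offset=1 (pos 5, char 'd'): match length 1
  offset=2 (pos 4, char 'e'): match length 0
  offset=3 (pos 3, char 'd'): match length 3
  offset=4 (pos 2, char 'd'): match length 1
  offset=5 (pos 1, char 'd'): match length 1
  offset=6 (pos 0, char 'f'): match length 0
Longest match has length 3 at offset 3.
next_char = character at position 6 + 3 = 9 -> 'e'

Best match: offset=3, length=3 (matching 'ded' starting at position 3)
LZ77 triple: (3, 3, 'e')


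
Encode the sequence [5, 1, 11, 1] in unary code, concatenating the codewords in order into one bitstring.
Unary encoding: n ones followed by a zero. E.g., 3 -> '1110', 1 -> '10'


Encode each number as n ones followed by a terminating 0:
  5 -> 111110 (6 bits)
  1 -> 10 (2 bits)
  11 -> 111111111110 (12 bits)
  1 -> 10 (2 bits)
Total length = 6 + 2 + 12 + 2 = 22 bits.

Unary([5, 1, 11, 1]) = 1111101011111111111010 (22 bits)


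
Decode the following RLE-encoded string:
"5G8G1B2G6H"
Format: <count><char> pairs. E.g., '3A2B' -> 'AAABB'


Expanding each <count><char> pair:
  5G -> 'GGGGG'
  8G -> 'GGGGGGGG'
  1B -> 'B'
  2G -> 'GG'
  6H -> 'HHHHHH'

Decoded = GGGGGGGGGGGGGBGGHHHHHH


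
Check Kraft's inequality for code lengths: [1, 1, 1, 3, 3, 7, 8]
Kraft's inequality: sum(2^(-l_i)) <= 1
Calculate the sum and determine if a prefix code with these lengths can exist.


Sum = 2^(-1) + 2^(-1) + 2^(-1) + 2^(-3) + 2^(-3) + 2^(-7) + 2^(-8)
    = 0.5 + 0.5 + 0.5 + 0.125 + 0.125 + 0.0078125 + 0.00390625
    = 451/256 = 1.76171875
Since 1.76171875 > 1, Kraft's inequality is NOT satisfied.
A prefix code with these lengths CANNOT exist.

Kraft sum = 1.76171875. Not satisfied.


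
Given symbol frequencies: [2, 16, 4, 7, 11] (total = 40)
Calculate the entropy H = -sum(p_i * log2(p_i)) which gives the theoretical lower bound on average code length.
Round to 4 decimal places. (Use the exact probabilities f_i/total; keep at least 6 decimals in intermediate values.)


Per-symbol terms -p_i * log2(p_i) with p_i = f_i/40:
  p = 2/40 = 0.050000: log2(p) = -4.321928, -p*log2(p) = 0.216096
  p = 16/40 = 0.400000: log2(p) = -1.321928, -p*log2(p) = 0.528771
  p = 4/40 = 0.100000: log2(p) = -3.321928, -p*log2(p) = 0.332193
  p = 7/40 = 0.175000: log2(p) = -2.514573, -p*log2(p) = 0.440050
  p = 11/40 = 0.275000: log2(p) = -1.862496, -p*log2(p) = 0.512187
H = 0.216096 + 0.528771 + 0.332193 + 0.440050 + 0.512187 = 2.029297

H = 2.0293 bits/symbol


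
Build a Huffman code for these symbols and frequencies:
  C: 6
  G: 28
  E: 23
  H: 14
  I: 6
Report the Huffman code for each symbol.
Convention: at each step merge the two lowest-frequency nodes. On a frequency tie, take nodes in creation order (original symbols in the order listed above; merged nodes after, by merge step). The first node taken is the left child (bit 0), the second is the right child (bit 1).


Huffman tree construction:
Step 1: Merge C(6) + I(6) = 12
Step 2: Merge (C+I)(12) + H(14) = 26
Step 3: Merge E(23) + ((C+I)+H)(26) = 49
Step 4: Merge G(28) + (E+((C+I)+H))(49) = 77
Read each symbol's code off the tree from the root (left child = 0, right child = 1).

Codes:
  C: 1100 (length 4)
  G: 0 (length 1)
  E: 10 (length 2)
  H: 111 (length 3)
  I: 1101 (length 4)
Average code length: 164/77 = 2.1299 bits/symbol


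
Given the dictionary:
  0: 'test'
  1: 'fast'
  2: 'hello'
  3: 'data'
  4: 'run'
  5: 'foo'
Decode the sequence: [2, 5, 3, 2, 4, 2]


Look up each index in the dictionary:
  2 -> 'hello'
  5 -> 'foo'
  3 -> 'data'
  2 -> 'hello'
  4 -> 'run'
  2 -> 'hello'

Decoded: "hello foo data hello run hello"


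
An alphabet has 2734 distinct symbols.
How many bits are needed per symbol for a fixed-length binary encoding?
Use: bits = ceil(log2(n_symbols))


log2(2734) = 11.4168
Bracket: 2^11 = 2048 < 2734 <= 2^12 = 4096
So ceil(log2(2734)) = 12

bits = ceil(log2(2734)) = ceil(11.4168) = 12 bits


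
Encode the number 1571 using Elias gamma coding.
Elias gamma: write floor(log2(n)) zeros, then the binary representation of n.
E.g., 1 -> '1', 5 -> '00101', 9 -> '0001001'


num_bits = floor(log2(1571)) + 1 = 11
leading_zeros = num_bits - 1 = 10
binary(1571) = 11000100011

Elias gamma(1571) = '0000000000' + '11000100011' = 000000000011000100011 (21 bits)


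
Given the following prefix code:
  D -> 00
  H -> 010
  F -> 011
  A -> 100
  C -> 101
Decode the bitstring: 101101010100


Decoding step by step:
Bits 101 -> C
Bits 101 -> C
Bits 010 -> H
Bits 100 -> A


Decoded message: CCHA


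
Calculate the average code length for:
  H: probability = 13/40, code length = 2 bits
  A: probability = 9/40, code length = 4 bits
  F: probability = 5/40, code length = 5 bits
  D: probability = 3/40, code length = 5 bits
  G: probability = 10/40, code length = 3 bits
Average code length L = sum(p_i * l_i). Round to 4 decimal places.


Weighted contributions p_i * l_i:
  H: (13/40) * 2 = 26/40
  A: (9/40) * 4 = 36/40
  F: (5/40) * 5 = 25/40
  D: (3/40) * 5 = 15/40
  G: (10/40) * 3 = 30/40
Sum = (26 + 36 + 25 + 15 + 30)/40 = 132/40

L = 132/40 = 3.3000 bits/symbol


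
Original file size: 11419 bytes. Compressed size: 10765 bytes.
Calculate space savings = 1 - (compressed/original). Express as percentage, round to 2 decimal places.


ratio = compressed/original = 10765/11419 = 0.942727
savings = 1 - ratio = 1 - 0.942727 = 0.057273
as a percentage: 0.057273 * 100 = 5.73%

Space savings = 1 - 10765/11419 = 5.73%


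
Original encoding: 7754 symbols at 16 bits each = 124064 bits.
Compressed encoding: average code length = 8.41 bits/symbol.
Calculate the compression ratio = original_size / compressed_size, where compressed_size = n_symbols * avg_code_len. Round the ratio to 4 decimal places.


original_size = n_symbols * orig_bits = 7754 * 16 = 124064 bits
compressed_size = n_symbols * avg_code_len = 7754 * 8.41 = 65211.14 bits
ratio = original_size / compressed_size = 124064 / 65211.14 = 1.9025

Compression ratio = 1.9025


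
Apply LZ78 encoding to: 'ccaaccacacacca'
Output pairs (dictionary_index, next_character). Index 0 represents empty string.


LZ78 encoding steps:
Dictionary: {0: ''}
Step 1: w='' (idx 0), next='c' -> output (0, 'c'), add 'c' as idx 1
Step 2: w='c' (idx 1), next='a' -> output (1, 'a'), add 'ca' as idx 2
Step 3: w='' (idx 0), next='a' -> output (0, 'a'), add 'a' as idx 3
Step 4: w='c' (idx 1), next='c' -> output (1, 'c'), add 'cc' as idx 4
Step 5: w='a' (idx 3), next='c' -> output (3, 'c'), add 'ac' as idx 5
Step 6: w='ac' (idx 5), next='a' -> output (5, 'a'), add 'aca' as idx 6
Step 7: w='cc' (idx 4), next='a' -> output (4, 'a'), add 'cca' as idx 7


Encoded: [(0, 'c'), (1, 'a'), (0, 'a'), (1, 'c'), (3, 'c'), (5, 'a'), (4, 'a')]


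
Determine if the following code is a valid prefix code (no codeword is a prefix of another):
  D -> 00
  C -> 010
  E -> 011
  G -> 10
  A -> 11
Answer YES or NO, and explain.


Checking each pair (does one codeword prefix another?):
  D='00' vs C='010': no prefix
  D='00' vs E='011': no prefix
  D='00' vs G='10': no prefix
  D='00' vs A='11': no prefix
  C='010' vs D='00': no prefix
  C='010' vs E='011': no prefix
  C='010' vs G='10': no prefix
  C='010' vs A='11': no prefix
  E='011' vs D='00': no prefix
  E='011' vs C='010': no prefix
  E='011' vs G='10': no prefix
  E='011' vs A='11': no prefix
  G='10' vs D='00': no prefix
  G='10' vs C='010': no prefix
  G='10' vs E='011': no prefix
  G='10' vs A='11': no prefix
  A='11' vs D='00': no prefix
  A='11' vs C='010': no prefix
  A='11' vs E='011': no prefix
  A='11' vs G='10': no prefix
No violation found over all pairs.

YES -- this is a valid prefix code. No codeword is a prefix of any other codeword.


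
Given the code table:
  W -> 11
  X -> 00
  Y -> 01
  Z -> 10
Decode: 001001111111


Decoding:
00 -> X
10 -> Z
01 -> Y
11 -> W
11 -> W
11 -> W


Result: XZYWWW


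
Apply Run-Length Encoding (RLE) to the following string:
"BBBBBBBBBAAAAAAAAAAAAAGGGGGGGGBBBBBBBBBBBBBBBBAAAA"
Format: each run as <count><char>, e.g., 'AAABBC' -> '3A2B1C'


Scanning runs left to right:
  i=0: run of 'B' x 9 -> '9B'
  i=9: run of 'A' x 13 -> '13A'
  i=22: run of 'G' x 8 -> '8G'
  i=30: run of 'B' x 16 -> '16B'
  i=46: run of 'A' x 4 -> '4A'

RLE = 9B13A8G16B4A


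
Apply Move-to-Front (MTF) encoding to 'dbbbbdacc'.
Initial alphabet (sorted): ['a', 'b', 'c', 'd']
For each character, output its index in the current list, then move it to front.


MTF encoding:
'd': index 3 in ['a', 'b', 'c', 'd'] -> ['d', 'a', 'b', 'c']
'b': index 2 in ['d', 'a', 'b', 'c'] -> ['b', 'd', 'a', 'c']
'b': index 0 in ['b', 'd', 'a', 'c'] -> ['b', 'd', 'a', 'c']
'b': index 0 in ['b', 'd', 'a', 'c'] -> ['b', 'd', 'a', 'c']
'b': index 0 in ['b', 'd', 'a', 'c'] -> ['b', 'd', 'a', 'c']
'd': index 1 in ['b', 'd', 'a', 'c'] -> ['d', 'b', 'a', 'c']
'a': index 2 in ['d', 'b', 'a', 'c'] -> ['a', 'd', 'b', 'c']
'c': index 3 in ['a', 'd', 'b', 'c'] -> ['c', 'a', 'd', 'b']
'c': index 0 in ['c', 'a', 'd', 'b'] -> ['c', 'a', 'd', 'b']


Output: [3, 2, 0, 0, 0, 1, 2, 3, 0]


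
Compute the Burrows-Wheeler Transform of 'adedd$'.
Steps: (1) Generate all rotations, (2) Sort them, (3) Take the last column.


Rotations (sorted):
  0: $adedd -> last char: d
  1: adedd$ -> last char: $
  2: d$aded -> last char: d
  3: dd$ade -> last char: e
  4: dedd$a -> last char: a
  5: edd$ad -> last char: d


BWT = d$dead


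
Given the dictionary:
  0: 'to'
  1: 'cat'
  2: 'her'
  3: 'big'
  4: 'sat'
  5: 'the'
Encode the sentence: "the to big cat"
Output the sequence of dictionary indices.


Look up each word in the dictionary:
  'the' -> 5
  'to' -> 0
  'big' -> 3
  'cat' -> 1

Encoded: [5, 0, 3, 1]


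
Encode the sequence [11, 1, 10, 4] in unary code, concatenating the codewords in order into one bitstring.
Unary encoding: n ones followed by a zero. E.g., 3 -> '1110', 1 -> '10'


Encode each number as n ones followed by a terminating 0:
  11 -> 111111111110 (12 bits)
  1 -> 10 (2 bits)
  10 -> 11111111110 (11 bits)
  4 -> 11110 (5 bits)
Total length = 12 + 2 + 11 + 5 = 30 bits.

Unary([11, 1, 10, 4]) = 111111111110101111111111011110 (30 bits)


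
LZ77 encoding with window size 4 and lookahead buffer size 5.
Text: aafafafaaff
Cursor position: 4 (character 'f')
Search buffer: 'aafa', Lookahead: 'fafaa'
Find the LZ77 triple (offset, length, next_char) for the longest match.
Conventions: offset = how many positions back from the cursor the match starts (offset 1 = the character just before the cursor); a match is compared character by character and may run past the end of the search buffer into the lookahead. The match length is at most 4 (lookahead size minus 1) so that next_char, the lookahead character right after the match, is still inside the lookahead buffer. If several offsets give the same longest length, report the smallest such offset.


Try each offset into the search buffer:
  offset=1 (pos 3, char 'a'): match length 0
  offset=2 (pos 2, char 'f'): match length 4
  offset=3 (pos 1, char 'a'): match length 0
  offset=4 (pos 0, char 'a'): match length 0
Longest match has length 4 at offset 2.
next_char = character at position 4 + 4 = 8 -> 'a'

Best match: offset=2, length=4 (matching 'fafa' starting at position 2)
LZ77 triple: (2, 4, 'a')


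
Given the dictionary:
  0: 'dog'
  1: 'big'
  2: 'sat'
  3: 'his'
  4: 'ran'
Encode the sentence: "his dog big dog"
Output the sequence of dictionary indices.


Look up each word in the dictionary:
  'his' -> 3
  'dog' -> 0
  'big' -> 1
  'dog' -> 0

Encoded: [3, 0, 1, 0]


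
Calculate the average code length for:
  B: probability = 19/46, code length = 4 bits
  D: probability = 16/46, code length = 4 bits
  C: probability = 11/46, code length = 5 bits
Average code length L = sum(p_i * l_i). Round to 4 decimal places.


Weighted contributions p_i * l_i:
  B: (19/46) * 4 = 76/46
  D: (16/46) * 4 = 64/46
  C: (11/46) * 5 = 55/46
Sum = (76 + 64 + 55)/46 = 195/46

L = 195/46 = 4.2391 bits/symbol


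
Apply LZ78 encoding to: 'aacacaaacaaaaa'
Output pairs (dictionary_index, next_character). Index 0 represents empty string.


LZ78 encoding steps:
Dictionary: {0: ''}
Step 1: w='' (idx 0), next='a' -> output (0, 'a'), add 'a' as idx 1
Step 2: w='a' (idx 1), next='c' -> output (1, 'c'), add 'ac' as idx 2
Step 3: w='ac' (idx 2), next='a' -> output (2, 'a'), add 'aca' as idx 3
Step 4: w='a' (idx 1), next='a' -> output (1, 'a'), add 'aa' as idx 4
Step 5: w='' (idx 0), next='c' -> output (0, 'c'), add 'c' as idx 5
Step 6: w='aa' (idx 4), next='a' -> output (4, 'a'), add 'aaa' as idx 6
Step 7: w='aa' (idx 4), end of input -> output (4, '')


Encoded: [(0, 'a'), (1, 'c'), (2, 'a'), (1, 'a'), (0, 'c'), (4, 'a'), (4, '')]


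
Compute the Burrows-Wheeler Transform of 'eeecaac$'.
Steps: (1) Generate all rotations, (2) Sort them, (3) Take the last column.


Rotations (sorted):
  0: $eeecaac -> last char: c
  1: aac$eeec -> last char: c
  2: ac$eeeca -> last char: a
  3: c$eeecaa -> last char: a
  4: caac$eee -> last char: e
  5: ecaac$ee -> last char: e
  6: eecaac$e -> last char: e
  7: eeecaac$ -> last char: $


BWT = ccaaeee$


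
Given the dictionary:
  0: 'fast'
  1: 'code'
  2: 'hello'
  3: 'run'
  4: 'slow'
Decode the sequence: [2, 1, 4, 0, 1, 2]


Look up each index in the dictionary:
  2 -> 'hello'
  1 -> 'code'
  4 -> 'slow'
  0 -> 'fast'
  1 -> 'code'
  2 -> 'hello'

Decoded: "hello code slow fast code hello"


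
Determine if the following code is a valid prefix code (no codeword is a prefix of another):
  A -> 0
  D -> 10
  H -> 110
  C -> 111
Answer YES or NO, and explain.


Checking each pair (does one codeword prefix another?):
  A='0' vs D='10': no prefix
  A='0' vs H='110': no prefix
  A='0' vs C='111': no prefix
  D='10' vs A='0': no prefix
  D='10' vs H='110': no prefix
  D='10' vs C='111': no prefix
  H='110' vs A='0': no prefix
  H='110' vs D='10': no prefix
  H='110' vs C='111': no prefix
  C='111' vs A='0': no prefix
  C='111' vs D='10': no prefix
  C='111' vs H='110': no prefix
No violation found over all pairs.

YES -- this is a valid prefix code. No codeword is a prefix of any other codeword.


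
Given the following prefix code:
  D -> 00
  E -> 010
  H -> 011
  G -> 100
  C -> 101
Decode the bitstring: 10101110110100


Decoding step by step:
Bits 101 -> C
Bits 011 -> H
Bits 101 -> C
Bits 101 -> C
Bits 00 -> D


Decoded message: CHCCD


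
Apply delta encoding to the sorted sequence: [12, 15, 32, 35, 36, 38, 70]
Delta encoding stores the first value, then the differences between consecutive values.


First value: 12
Deltas:
  15 - 12 = 3
  32 - 15 = 17
  35 - 32 = 3
  36 - 35 = 1
  38 - 36 = 2
  70 - 38 = 32


Delta encoded: [12, 3, 17, 3, 1, 2, 32]


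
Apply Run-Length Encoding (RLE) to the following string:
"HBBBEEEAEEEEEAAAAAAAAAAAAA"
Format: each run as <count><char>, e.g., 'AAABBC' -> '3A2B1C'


Scanning runs left to right:
  i=0: run of 'H' x 1 -> '1H'
  i=1: run of 'B' x 3 -> '3B'
  i=4: run of 'E' x 3 -> '3E'
  i=7: run of 'A' x 1 -> '1A'
  i=8: run of 'E' x 5 -> '5E'
  i=13: run of 'A' x 13 -> '13A'

RLE = 1H3B3E1A5E13A


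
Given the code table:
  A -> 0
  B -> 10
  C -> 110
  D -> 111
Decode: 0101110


Decoding:
0 -> A
10 -> B
111 -> D
0 -> A


Result: ABDA


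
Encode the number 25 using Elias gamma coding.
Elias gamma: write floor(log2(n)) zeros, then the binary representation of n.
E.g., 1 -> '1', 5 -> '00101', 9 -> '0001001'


num_bits = floor(log2(25)) + 1 = 5
leading_zeros = num_bits - 1 = 4
binary(25) = 11001

Elias gamma(25) = '0000' + '11001' = 000011001 (9 bits)


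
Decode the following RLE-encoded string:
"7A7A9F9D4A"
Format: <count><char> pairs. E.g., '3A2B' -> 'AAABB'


Expanding each <count><char> pair:
  7A -> 'AAAAAAA'
  7A -> 'AAAAAAA'
  9F -> 'FFFFFFFFF'
  9D -> 'DDDDDDDDD'
  4A -> 'AAAA'

Decoded = AAAAAAAAAAAAAAFFFFFFFFFDDDDDDDDDAAAA


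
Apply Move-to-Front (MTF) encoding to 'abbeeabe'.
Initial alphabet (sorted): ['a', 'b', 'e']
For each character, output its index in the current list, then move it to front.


MTF encoding:
'a': index 0 in ['a', 'b', 'e'] -> ['a', 'b', 'e']
'b': index 1 in ['a', 'b', 'e'] -> ['b', 'a', 'e']
'b': index 0 in ['b', 'a', 'e'] -> ['b', 'a', 'e']
'e': index 2 in ['b', 'a', 'e'] -> ['e', 'b', 'a']
'e': index 0 in ['e', 'b', 'a'] -> ['e', 'b', 'a']
'a': index 2 in ['e', 'b', 'a'] -> ['a', 'e', 'b']
'b': index 2 in ['a', 'e', 'b'] -> ['b', 'a', 'e']
'e': index 2 in ['b', 'a', 'e'] -> ['e', 'b', 'a']


Output: [0, 1, 0, 2, 0, 2, 2, 2]


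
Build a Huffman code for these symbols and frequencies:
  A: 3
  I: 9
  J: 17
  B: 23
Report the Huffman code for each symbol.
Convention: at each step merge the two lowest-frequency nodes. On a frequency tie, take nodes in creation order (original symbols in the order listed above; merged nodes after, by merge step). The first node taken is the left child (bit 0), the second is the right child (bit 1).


Huffman tree construction:
Step 1: Merge A(3) + I(9) = 12
Step 2: Merge (A+I)(12) + J(17) = 29
Step 3: Merge B(23) + ((A+I)+J)(29) = 52
Read each symbol's code off the tree from the root (left child = 0, right child = 1).

Codes:
  A: 100 (length 3)
  I: 101 (length 3)
  J: 11 (length 2)
  B: 0 (length 1)
Average code length: 93/52 = 1.7885 bits/symbol


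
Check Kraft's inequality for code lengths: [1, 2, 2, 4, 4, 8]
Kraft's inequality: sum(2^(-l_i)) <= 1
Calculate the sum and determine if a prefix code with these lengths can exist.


Sum = 2^(-1) + 2^(-2) + 2^(-2) + 2^(-4) + 2^(-4) + 2^(-8)
    = 0.5 + 0.25 + 0.25 + 0.0625 + 0.0625 + 0.00390625
    = 289/256 = 1.12890625
Since 1.12890625 > 1, Kraft's inequality is NOT satisfied.
A prefix code with these lengths CANNOT exist.

Kraft sum = 1.12890625. Not satisfied.


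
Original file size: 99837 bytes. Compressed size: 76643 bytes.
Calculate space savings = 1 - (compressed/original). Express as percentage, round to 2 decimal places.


ratio = compressed/original = 76643/99837 = 0.767681
savings = 1 - ratio = 1 - 0.767681 = 0.232319
as a percentage: 0.232319 * 100 = 23.23%

Space savings = 1 - 76643/99837 = 23.23%


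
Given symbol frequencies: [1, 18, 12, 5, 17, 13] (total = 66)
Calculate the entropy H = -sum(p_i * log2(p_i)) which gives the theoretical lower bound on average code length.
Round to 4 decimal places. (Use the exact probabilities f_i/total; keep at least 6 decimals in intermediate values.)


Per-symbol terms -p_i * log2(p_i) with p_i = f_i/66:
  p = 1/66 = 0.015152: log2(p) = -6.044394, -p*log2(p) = 0.091582
  p = 18/66 = 0.272727: log2(p) = -1.874469, -p*log2(p) = 0.511219
  p = 12/66 = 0.181818: log2(p) = -2.459432, -p*log2(p) = 0.447169
  p = 5/66 = 0.075758: log2(p) = -3.722466, -p*log2(p) = 0.282005
  p = 17/66 = 0.257576: log2(p) = -1.956931, -p*log2(p) = 0.504058
  p = 13/66 = 0.196970: log2(p) = -2.343954, -p*log2(p) = 0.461688
H = 0.091582 + 0.511219 + 0.447169 + 0.282005 + 0.504058 + 0.461688 = 2.297721

H = 2.2977 bits/symbol


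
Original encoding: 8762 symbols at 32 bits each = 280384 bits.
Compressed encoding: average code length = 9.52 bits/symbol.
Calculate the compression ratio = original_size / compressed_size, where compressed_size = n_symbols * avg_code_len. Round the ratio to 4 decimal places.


original_size = n_symbols * orig_bits = 8762 * 32 = 280384 bits
compressed_size = n_symbols * avg_code_len = 8762 * 9.52 = 83414.24 bits
ratio = original_size / compressed_size = 280384 / 83414.24 = 3.3613

Compression ratio = 3.3613
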